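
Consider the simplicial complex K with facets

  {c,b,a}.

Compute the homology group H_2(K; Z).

K has 3 vertices, 3 edges, 1 triangle.
rank ∂_2 = 1, rank ∂_3 = 0 ⇒ b_2 = 1 − 1 − 0 = 0. So H_2 = 0.

H_2 ≅ 0.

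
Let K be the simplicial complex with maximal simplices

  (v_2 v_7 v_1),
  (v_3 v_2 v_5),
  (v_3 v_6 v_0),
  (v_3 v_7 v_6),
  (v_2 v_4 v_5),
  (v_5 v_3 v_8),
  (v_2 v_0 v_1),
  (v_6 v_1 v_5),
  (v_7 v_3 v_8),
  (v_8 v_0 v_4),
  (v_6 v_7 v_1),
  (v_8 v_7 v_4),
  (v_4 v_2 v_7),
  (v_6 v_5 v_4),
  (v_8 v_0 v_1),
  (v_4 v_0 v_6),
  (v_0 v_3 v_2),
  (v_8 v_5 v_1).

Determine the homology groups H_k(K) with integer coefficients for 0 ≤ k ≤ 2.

H_0 ≅ Z,  H_1 ≅ Z^2,  H_2 ≅ Z.

Order the vertices as v_0 < v_1 < v_2 < v_3 < v_4 < v_5 < v_6 < v_7 < v_8. Listing each simplex with vertices in this order, K has dimension 2 with simplices:

  0-simplices (9): [v_0], [v_1], [v_2], [v_3], [v_4], [v_5], [v_6], [v_7], [v_8]
  1-simplices (27): (27 of them)
  2-simplices (18): (18 of them)

giving chain groups C_0 ≅ Z^9, C_1 ≅ Z^27, C_2 ≅ Z^18.

∂_1: C_1 → C_0 is given by ∂[p,q] = [q] − [p].
The resulting 9×27 matrix has rank 8, and its Smith normal form has invariant factors (1,1,1,1,1,1,1,1).

Boundary ∂_2: C_2 → C_1 sends each 2-simplex [p,q,r] to [q,r] − [p,r] + [p,q]. For instance
  ∂[v_3,v_6,v_7] = [v_6,v_7] − [v_3,v_7] + [v_3,v_6],
  ∂[v_2,v_4,v_7] = [v_4,v_7] − [v_2,v_7] + [v_2,v_4].
The 27×18 boundary matrix has rank 17 and Smith normal form diag(1,1,1,1,1,1,1,1,1,1,1,1,1,1,1,1,1).

Computing H_k = (kernel of ∂_k) / (image of ∂_{k+1}):

  H_0: rank C_0 − rank ∂_1 = 9 − 8 = 1, and the invariant factors of ∂_1 are all 1, so H_0 ≅ Z.
  H_1: rank ker ∂_1 − rank ∂_2 = (27 − 8) − 17 = 2, and the invariant factors of ∂_2 are all 1, so H_1 ≅ Z^2.
  H_2: rank ker ∂_2 − rank ∂_3 = (18 − 17) − 0 = 1, and there is no ∂_3, so H_2 ≅ Z.

As a check, the Euler characteristic is 9 − 27 + 18 = 0, which agrees with 1 − 2 + 1 = 0.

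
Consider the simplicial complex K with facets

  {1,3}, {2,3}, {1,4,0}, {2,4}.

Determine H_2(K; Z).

H_2 = 0.

K has 5 vertices, 6 edges, 1 triangle.
rank ∂_2 = 1, rank ∂_3 = 0 ⇒ b_2 = 1 − 1 − 0 = 0. So H_2 ≅ 0.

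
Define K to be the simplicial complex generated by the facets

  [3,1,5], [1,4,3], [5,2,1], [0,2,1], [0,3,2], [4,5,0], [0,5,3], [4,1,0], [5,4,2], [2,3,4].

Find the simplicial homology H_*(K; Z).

K has 6 vertices, 15 edges, 10 triangles.
rank ∂_0 = 0, rank ∂_1 = 5 ⇒ b_0 = 6 − 0 − 5 = 1; all invariant factors of ∂_1 are 1 so no torsion. So H_0 = Z.
rank ∂_1 = 5, rank ∂_2 = 10 ⇒ b_1 = 15 − 5 − 10 = 0; ∂_2 has invariant factor(s) [2] giving torsion. So H_1 = Z/2.
rank ∂_2 = 10, rank ∂_3 = 0 ⇒ b_2 = 10 − 10 − 0 = 0. So H_2 = 0.

H_0 = Z,  H_1 = Z/2,  H_2 = 0.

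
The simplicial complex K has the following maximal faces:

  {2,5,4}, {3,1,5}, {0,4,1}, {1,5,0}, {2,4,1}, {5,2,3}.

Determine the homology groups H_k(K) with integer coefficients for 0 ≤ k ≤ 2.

H_0 = Z,  H_1 = Z,  H_2 = 0.

Fix the vertex order 0 < 1 < 2 < 3 < 4 < 5 and write every simplex with vertices in increasing order. Then dim K = 2 and the simplices of K are:

  0-simplices (6): [0], [1], [2], [3], [4], [5]
  1-simplices (12): [0,1], [0,4], [0,5], [1,2], [1,3], [1,4], [1,5], [2,3], [2,4], [2,5], [3,5], [4,5]
  2-simplices (6): [0,1,4], [0,1,5], [1,2,4], [1,3,5], [2,3,5], [2,4,5]

so the chain groups are C_0 ≅ Z^6, C_1 ≅ Z^12, C_2 ≅ Z^6.

The boundary map ∂_1: C_1 → C_0 maps an edge to its endpoints' difference, ∂[p,q] = q − p. For instance
  ∂[4,5] = [5] − [4].
The resulting 6×12 matrix has rank 5, and its Smith normal form has invariant factors (1,1,1,1,1).

The boundary map ∂_2: C_2 → C_1 sends each 2-simplex [p,q,r] to [q,r] − [p,r] + [p,q]. For instance
  ∂[1,2,4] = [2,4] − [1,4] + [1,2],
  ∂[0,1,5] = [1,5] − [0,5] + [0,1].
The resulting 12×6 matrix has rank 6, and its Smith normal form has invariant factors (1,1,1,1,1,1).

Computing H_k = (kernel of ∂_k) / (image of ∂_{k+1}):

  H_0: rank C_0 − rank ∂_1 = 6 − 5 = 1, and the invariant factors of ∂_1 are all 1, so H_0 ≅ Z.
  H_1: rank ker ∂_1 − rank ∂_2 = (12 − 5) − 6 = 1, and the invariant factors of ∂_2 are all 1, so H_1 ≅ Z.
  H_2: rank ker ∂_2 − rank ∂_3 = (6 − 6) − 0 = 0, and there is no ∂_3, so H_2 ≅ 0.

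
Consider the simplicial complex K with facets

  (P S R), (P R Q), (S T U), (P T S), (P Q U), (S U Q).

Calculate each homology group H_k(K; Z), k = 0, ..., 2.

We work with the vertex ordering P < Q < R < S < T < U. The simplices of K, each written with vertices in increasing order, are:

  0-simplices (6): P, Q, R, S, T, U
  1-simplices (12): PQ, PR, PS, PT, PU, QR, QS, QU, RS, ST, SU, TU
  2-simplices (6): PQR, PQU, PRS, PST, QSU, STU

giving chain groups C_0 ≅ Z^6, C_1 ≅ Z^12, C_2 ≅ Z^6.

∂_1: C_1 → C_0 maps an edge to its endpoints' difference, ∂[p,q] = q − p.
The 6×12 boundary matrix has rank 5 and Smith normal form diag(1,1,1,1,1).

Boundary ∂_2: C_2 → C_1 acts by ∂[p,q,r] = [q,r] − [p,r] + [p,q]. For instance
  ∂PQR = QR − PR + PQ,
  ∂PST = ST − PT + PS.
As a 12×6 matrix over Z this has rank 6, with invariant factors (1,1,1,1,1,1).

From H_k ≅ ker(∂_k) / im(∂_{k+1}) we obtain:

  H_0: rank C_0 − rank ∂_1 = 6 − 5 = 1, and the invariant factors of ∂_1 are all 1, so H_0 ≅ Z.
  H_1: rank ker ∂_1 − rank ∂_2 = (12 − 5) − 6 = 1, and the invariant factors of ∂_2 are all 1, so H_1 ≅ Z.
  H_2: rank ker ∂_2 − rank ∂_3 = (6 − 6) − 0 = 0, and there is no ∂_3, so H_2 ≅ 0.

(K is a triangulation of the cylinder S^1 x I.)

H_0 = Z,  H_1 = Z,  H_2 = 0.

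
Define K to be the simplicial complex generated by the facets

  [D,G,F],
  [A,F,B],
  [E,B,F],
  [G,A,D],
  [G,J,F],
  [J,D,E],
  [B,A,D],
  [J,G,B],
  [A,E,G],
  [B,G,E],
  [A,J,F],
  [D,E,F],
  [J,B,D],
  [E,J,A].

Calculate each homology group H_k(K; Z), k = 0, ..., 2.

H_0 = Z,  H_1 = Z^2,  H_2 = Z.

We work with the vertex ordering A < B < D < E < F < G < J. The simplices of K, each written with vertices in increasing order, are:

  0-simplices (7): A, B, D, E, F, G, J
  1-simplices (21): AB, AD, AE, AF, AG, AJ, BD, BE, BF, BG, BJ, DE, DF, DG, DJ, EF, EG, EJ, FG, FJ, GJ
  2-simplices (14): ABD, ABF, ADG, AEG, AEJ, AFJ, BDJ, BEF, BEG, BGJ, DEF, DEJ, DFG, FGJ

giving chain groups C_0 ≅ Z^7, C_1 ≅ Z^21, C_2 ≅ Z^14.

Boundary ∂_1: C_1 → C_0 maps an edge to its endpoints' difference, ∂[p,q] = q − p.
As a 7×21 matrix over Z this has rank 6, with invariant factors (1,1,1,1,1,1).

The boundary map ∂_2: C_2 → C_1 sends each 2-simplex [p,q,r] to [q,r] − [p,r] + [p,q]. For instance
  ∂AEJ = EJ − AJ + AE,
  ∂DFG = FG − DG + DF.
As a 21×14 matrix over Z this has rank 13, with invariant factors (1,1,1,1,1,1,1,1,1,1,1,1,1).

Now H_k = ker ∂_k / im ∂_{k+1}, so:

  H_0: rank C_0 − rank ∂_1 = 7 − 6 = 1, and the invariant factors of ∂_1 are all 1, so H_0 ≅ Z.
  H_1: rank ker ∂_1 − rank ∂_2 = (21 − 6) − 13 = 2, and the invariant factors of ∂_2 are all 1, so H_1 ≅ Z^2.
  H_2: rank ker ∂_2 − rank ∂_3 = (14 − 13) − 0 = 1, and there is no ∂_3, so H_2 ≅ Z.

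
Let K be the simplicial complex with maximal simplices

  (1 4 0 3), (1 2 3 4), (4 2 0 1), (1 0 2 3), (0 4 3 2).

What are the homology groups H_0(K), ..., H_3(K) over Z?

K has 5 vertices, 10 edges, 10 triangles, 5 3-simplices.
rank ∂_0 = 0, rank ∂_1 = 4 ⇒ b_0 = 5 − 0 − 4 = 1; all invariant factors of ∂_1 are 1 so no torsion. So H_0 = Z.
rank ∂_1 = 4, rank ∂_2 = 6 ⇒ b_1 = 10 − 4 − 6 = 0; all invariant factors of ∂_2 are 1 so no torsion. So H_1 = 0.
rank ∂_2 = 6, rank ∂_3 = 4 ⇒ b_2 = 10 − 6 − 4 = 0; all invariant factors of ∂_3 are 1 so no torsion. So H_2 = 0.
rank ∂_3 = 4, rank ∂_4 = 0 ⇒ b_3 = 5 − 4 − 0 = 1. So H_3 = Z.

H_0 ≅ Z,  H_1 = 0,  H_2 = 0,  H_3 ≅ Z.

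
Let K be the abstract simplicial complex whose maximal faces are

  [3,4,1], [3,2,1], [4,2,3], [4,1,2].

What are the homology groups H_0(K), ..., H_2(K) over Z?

H_0 ≅ Z,  H_1 = 0,  H_2 ≅ Z.

We work with the vertex ordering 1 < 2 < 3 < 4. The simplices of K, each written with vertices in increasing order, are:

  0-simplices (4): [1], [2], [3], [4]
  1-simplices (6): [1,2], [1,3], [1,4], [2,3], [2,4], [3,4]
  2-simplices (4): [1,2,3], [1,2,4], [1,3,4], [2,3,4]

Hence C_0 ≅ Z^4, C_1 ≅ Z^6, C_2 ≅ Z^4.

∂_1: C_1 → C_0 sends each edge [p,q] (with p < q) to q − p. For instance
  ∂[1,4] = [4] − [1].
As a 4×6 matrix over Z this has rank 3, with invariant factors (1,1,1).

The boundary map ∂_2: C_2 → C_1 acts by ∂[p,q,r] = [q,r] − [p,r] + [p,q]. For instance
  ∂[2,3,4] = [3,4] − [2,4] + [2,3],
  ∂[1,2,3] = [2,3] − [1,3] + [1,2].
The 6×4 boundary matrix has rank 3 and Smith normal form diag(1,1,1).

Now H_k = ker ∂_k / im ∂_{k+1}, so:

  H_0: rank C_0 − rank ∂_1 = 4 − 3 = 1, and the invariant factors of ∂_1 are all 1, so H_0 ≅ Z.
  H_1: rank ker ∂_1 − rank ∂_2 = (6 − 3) − 3 = 0, and the invariant factors of ∂_2 are all 1, so H_1 ≅ 0.
  H_2: rank ker ∂_2 − rank ∂_3 = (4 − 3) − 0 = 1, and there is no ∂_3, so H_2 ≅ Z.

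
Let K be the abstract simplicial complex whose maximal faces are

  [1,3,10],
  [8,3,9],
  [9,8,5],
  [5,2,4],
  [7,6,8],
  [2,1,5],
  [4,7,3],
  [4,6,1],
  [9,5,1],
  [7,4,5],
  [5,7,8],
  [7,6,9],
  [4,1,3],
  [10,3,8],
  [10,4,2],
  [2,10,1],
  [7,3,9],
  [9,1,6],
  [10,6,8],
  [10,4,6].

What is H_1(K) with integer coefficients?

H_1 = Z ⊕ Z_2.

K has 10 vertices, 30 edges, 20 triangles.
rank ∂_1 = 9, rank ∂_2 = 20 ⇒ b_1 = 30 − 9 − 20 = 1; ∂_2 has invariant factor(s) [2] giving torsion. So H_1 ≅ Z ⊕ Z_2.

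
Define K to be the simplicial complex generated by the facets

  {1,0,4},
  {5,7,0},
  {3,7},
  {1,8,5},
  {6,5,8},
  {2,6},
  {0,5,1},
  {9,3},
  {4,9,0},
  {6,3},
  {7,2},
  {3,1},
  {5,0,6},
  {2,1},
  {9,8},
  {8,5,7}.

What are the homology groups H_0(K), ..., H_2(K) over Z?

We work with the vertex ordering 0 < 1 < 2 < 3 < 4 < 5 < 6 < 7 < 8 < 9. The simplices of K, each written with vertices in increasing order, are:

  0-simplices (10): [0], [1], [2], [3], [4], [5], [6], [7], [8], [9]
  1-simplices (23): [0,1], [0,4], [0,5], [0,6], [0,7], [0,9], [1,2], [1,3], [1,4], [1,5], [1,8], [2,6], [2,7], [3,6], [3,7], [3,9], [4,9], [5,6], [5,7], [5,8], [6,8], [7,8], [8,9]
  2-simplices (8): [0,1,4], [0,1,5], [0,4,9], [0,5,6], [0,5,7], [1,5,8], [5,6,8], [5,7,8]

Hence C_0 ≅ Z^10, C_1 ≅ Z^23, C_2 ≅ Z^8.

∂_1: C_1 → C_0 is given by ∂[p,q] = [q] − [p].
The resulting 10×23 matrix has rank 9, and its Smith normal form has invariant factors (1,1,1,1,1,1,1,1,1).

∂_2: C_2 → C_1 acts by ∂[p,q,r] = [q,r] − [p,r] + [p,q]. For instance
  ∂[0,4,9] = [4,9] − [0,9] + [0,4],
  ∂[0,1,5] = [1,5] − [0,5] + [0,1].
As a 23×8 matrix over Z this has rank 8, with invariant factors (1,1,1,1,1,1,1,1).

Reading off H_k = ker ∂_k / im ∂_{k+1}:

  H_0: rank C_0 − rank ∂_1 = 10 − 9 = 1, and the invariant factors of ∂_1 are all 1, so H_0 = Z.
  H_1: rank ker ∂_1 − rank ∂_2 = (23 − 9) − 8 = 6, and the invariant factors of ∂_2 are all 1, so H_1 = Z^6.
  H_2: rank ker ∂_2 − rank ∂_3 = (8 − 8) − 0 = 0, and there is no ∂_3, so H_2 = 0.

As a check, the Euler characteristic is 10 − 23 + 8 = -5, which agrees with 1 − 6 + 0 = -5.

H_0 = Z,  H_1 = Z^6,  H_2 = 0.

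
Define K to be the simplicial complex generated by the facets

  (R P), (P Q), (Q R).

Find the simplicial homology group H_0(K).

K has 3 vertices, 3 edges.
rank ∂_0 = 0, rank ∂_1 = 2 ⇒ b_0 = 3 − 0 − 2 = 1; all invariant factors of ∂_1 are 1 so no torsion. So H_0 ≅ Z.

H_0 = Z.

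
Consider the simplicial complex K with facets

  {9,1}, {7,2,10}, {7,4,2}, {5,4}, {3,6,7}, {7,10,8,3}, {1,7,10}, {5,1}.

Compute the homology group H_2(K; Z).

H_2 ≅ 0.

Order the vertices as 1 < 2 < 3 < 4 < 5 < 6 < 7 < 8 < 9 < 10. Listing each simplex with vertices in this order, K has dimension 3 with simplices:

  0-simplices (10): [1], [2], [3], [4], [5], [6], [7], [8], [9], [10]
  1-simplices (17): [1,5], [1,7], [1,9], [1,10], [2,4], [2,7], [2,10], [3,6], [3,7], [3,8], [3,10], [4,5], [4,7], [6,7], [7,8], [7,10], [8,10]
  2-simplices (8): [1,7,10], [2,4,7], [2,7,10], [3,6,7], [3,7,8], [3,7,10], [3,8,10], [7,8,10]
  3-simplices (1): [3,7,8,10]

Hence C_0 ≅ Z^10, C_1 ≅ Z^17, C_2 ≅ Z^8, C_3 ≅ Z^1.

Boundary ∂_1: C_1 → C_0 sends each edge [p,q] (with p < q) to q − p. For instance
  ∂[3,7] = [7] − [3].
This gives a 10×17 integer matrix of rank 9; reducing to Smith normal form yields diagonal entries (1,1,1,1,1,1,1,1,1).

The boundary map ∂_2: C_2 → C_1 sends each 2-simplex [p,q,r] to [q,r] − [p,r] + [p,q]. For instance
  ∂[3,8,10] = [8,10] − [3,10] + [3,8],
  ∂[3,7,10] = [7,10] − [3,10] + [3,7].
The resulting 17×8 matrix has rank 7, and its Smith normal form has invariant factors (1,1,1,1,1,1,1).

The boundary map ∂_3: C_3 → C_2 sends each 3-simplex σ to the alternating sum Σ_i (−1)^i (σ with its i-th vertex removed). For instance
  ∂[3,7,8,10] = [7,8,10] − [3,8,10] + [3,7,10] − [3,7,8].
This gives a 8×1 integer matrix of rank 1; reducing to Smith normal form yields diagonal entries (1).

Now H_k = ker ∂_k / im ∂_{k+1}, so:

  H_2: rank ker ∂_2 − rank ∂_3 = (8 − 7) − 1 = 0, and the invariant factors of ∂_3 are all 1, so H_2 ≅ 0.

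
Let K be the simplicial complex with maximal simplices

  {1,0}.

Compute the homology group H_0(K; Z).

H_0 ≅ Z.

Take the total order 0 < 1 on the vertex set. Then K (dimension 1) consists of the simplices:

  0-simplices (2): [0], [1]
  1-simplices (1): [0,1]

so the chain groups are C_0 ≅ Z^2, C_1 ≅ Z^1.

∂_1: C_1 → C_0 is given by ∂[p,q] = [q] − [p].
As a 2×1 matrix over Z this has rank 1, with invariant factors (1).

Computing H_k = (kernel of ∂_k) / (image of ∂_{k+1}):

  H_0: rank C_0 − rank ∂_1 = 2 − 1 = 1, and the invariant factors of ∂_1 are all 1, so H_0 ≅ Z.

(K is a triangulation of the 1-simplex.)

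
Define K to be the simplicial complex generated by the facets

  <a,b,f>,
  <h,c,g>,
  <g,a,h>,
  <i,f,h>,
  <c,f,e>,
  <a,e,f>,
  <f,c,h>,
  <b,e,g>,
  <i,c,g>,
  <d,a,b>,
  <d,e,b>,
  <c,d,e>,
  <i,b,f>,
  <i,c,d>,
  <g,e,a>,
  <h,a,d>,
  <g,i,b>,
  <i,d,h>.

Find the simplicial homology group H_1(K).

H_1 = Z ⊕ Z/2Z.

Fix the vertex order a < b < c < d < e < f < g < h < i and write every simplex with vertices in increasing order. Then dim K = 2 and the simplices of K are:

  0-simplices (9): a, b, c, d, e, f, g, h, i
  1-simplices (27): ab, ad, ae, af, ag, ah, bd, be, bf, bg, bi, cd, ce, cf, cg, ch, ci, de, dh, di, ef, eg, fh, fi, gh, gi, hi
  2-simplices (18): abd, abf, adh, aef, aeg, agh, bde, beg, bfi, bgi, cde, cdi, cef, cfh, cgh, cgi, dhi, fhi

so the chain groups are C_0 ≅ Z^9, C_1 ≅ Z^27, C_2 ≅ Z^18.

Boundary ∂_1: C_1 → C_0 sends each edge [p,q] (with p < q) to q − p. For instance
  ∂ab = b − a.
The resulting 9×27 matrix has rank 8, and its Smith normal form has invariant factors (1,1,1,1,1,1,1,1).

The boundary map ∂_2: C_2 → C_1 sends each 2-simplex [p,q,r] to [q,r] − [p,r] + [p,q]. For instance
  ∂abd = bd − ad + ab,
  ∂cdi = di − ci + cd.
The 27×18 boundary matrix has rank 18 and Smith normal form diag(1,1,1,1,1,1,1,1,1,1,1,1,1,1,1,1,1,2).

Reading off H_k = ker ∂_k / im ∂_{k+1}:

  H_1: rank ker ∂_1 − rank ∂_2 = (27 − 8) − 18 = 1, and ∂_2 has invariant factor 2 > 1, so H_1 = Z ⊕ Z/2Z.

(K is a triangulation of the Klein bottle.)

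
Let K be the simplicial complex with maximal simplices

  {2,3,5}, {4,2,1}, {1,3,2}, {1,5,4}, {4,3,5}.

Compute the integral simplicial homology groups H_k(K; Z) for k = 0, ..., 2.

H_0 ≅ Z,  H_1 ≅ Z,  H_2 = 0.

Take the total order 1 < 2 < 3 < 4 < 5 on the vertex set. Then K (dimension 2) consists of the simplices:

  0-simplices (5): [1], [2], [3], [4], [5]
  1-simplices (10): [1,2], [1,3], [1,4], [1,5], [2,3], [2,4], [2,5], [3,4], [3,5], [4,5]
  2-simplices (5): [1,2,3], [1,2,4], [1,4,5], [2,3,5], [3,4,5]

so the chain groups are C_0 ≅ Z^5, C_1 ≅ Z^10, C_2 ≅ Z^5.

∂_1: C_1 → C_0 is given by ∂[p,q] = [q] − [p].
The 5×10 boundary matrix has rank 4 and Smith normal form diag(1,1,1,1).

The boundary map ∂_2: C_2 → C_1 maps a triangle to the signed sum of its edges. For instance
  ∂[1,2,3] = [2,3] − [1,3] + [1,2],
  ∂[2,3,5] = [3,5] − [2,5] + [2,3].
This gives a 10×5 integer matrix of rank 5; reducing to Smith normal form yields diagonal entries (1,1,1,1,1).

Reading off H_k = ker ∂_k / im ∂_{k+1}:

  H_0: rank C_0 − rank ∂_1 = 5 − 4 = 1, and the invariant factors of ∂_1 are all 1, so H_0 ≅ Z.
  H_1: rank ker ∂_1 − rank ∂_2 = (10 − 4) − 5 = 1, and the invariant factors of ∂_2 are all 1, so H_1 ≅ Z.
  H_2: rank ker ∂_2 − rank ∂_3 = (5 − 5) − 0 = 0, and there is no ∂_3, so H_2 ≅ 0.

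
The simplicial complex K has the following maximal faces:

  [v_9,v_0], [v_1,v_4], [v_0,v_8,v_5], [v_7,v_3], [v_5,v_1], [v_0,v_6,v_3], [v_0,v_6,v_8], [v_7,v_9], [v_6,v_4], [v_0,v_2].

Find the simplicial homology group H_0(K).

H_0 = Z.

Take the total order v_0 < v_1 < v_2 < v_3 < v_4 < v_5 < v_6 < v_7 < v_8 < v_9 on the vertex set. Then K (dimension 2) consists of the simplices:

  0-simplices (10): [v_0], [v_1], [v_2], [v_3], [v_4], [v_5], [v_6], [v_7], [v_8], [v_9]
  1-simplices (14): [v_0,v_2], [v_0,v_3], [v_0,v_5], [v_0,v_6], [v_0,v_8], [v_0,v_9], [v_1,v_4], [v_1,v_5], [v_3,v_6], [v_3,v_7], [v_4,v_6], [v_5,v_8], [v_6,v_8], [v_7,v_9]
  2-simplices (3): [v_0,v_3,v_6], [v_0,v_5,v_8], [v_0,v_6,v_8]

Hence C_0 ≅ Z^10, C_1 ≅ Z^14, C_2 ≅ Z^3.

∂_1: C_1 → C_0 sends each edge [p,q] (with p < q) to q − p.
The 10×14 boundary matrix has rank 9 and Smith normal form diag(1,1,1,1,1,1,1,1,1).

∂_2: C_2 → C_1 sends each 2-simplex [p,q,r] to [q,r] − [p,r] + [p,q]. For instance
  ∂[v_0,v_6,v_8] = [v_6,v_8] − [v_0,v_8] + [v_0,v_6],
  ∂[v_0,v_3,v_6] = [v_3,v_6] − [v_0,v_6] + [v_0,v_3].
As a 14×3 matrix over Z this has rank 3, with invariant factors (1,1,1).

Computing H_k = (kernel of ∂_k) / (image of ∂_{k+1}):

  H_0: rank C_0 − rank ∂_1 = 10 − 9 = 1, and the invariant factors of ∂_1 are all 1, so H_0 = Z.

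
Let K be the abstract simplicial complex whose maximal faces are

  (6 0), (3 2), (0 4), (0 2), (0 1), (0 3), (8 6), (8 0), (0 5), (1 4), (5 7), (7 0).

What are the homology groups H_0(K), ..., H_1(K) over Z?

H_0 ≅ Z,  H_1 ≅ Z^4.

Order the vertices as 0 < 1 < 2 < 3 < 4 < 5 < 6 < 7 < 8. Listing each simplex with vertices in this order, K has dimension 1 with simplices:

  0-simplices (9): [0], [1], [2], [3], [4], [5], [6], [7], [8]
  1-simplices (12): [0,1], [0,2], [0,3], [0,4], [0,5], [0,6], [0,7], [0,8], [1,4], [2,3], [5,7], [6,8]

Hence C_0 ≅ Z^9, C_1 ≅ Z^12.

Boundary ∂_1: C_1 → C_0 maps an edge to its endpoints' difference, ∂[p,q] = q − p. For instance
  ∂[0,8] = [8] − [0].
The resulting 9×12 matrix has rank 8, and its Smith normal form has invariant factors (1,1,1,1,1,1,1,1).

Now H_k = ker ∂_k / im ∂_{k+1}, so:

  H_0: rank C_0 − rank ∂_1 = 9 − 8 = 1, and the invariant factors of ∂_1 are all 1, so H_0 ≅ Z.
  H_1: rank ker ∂_1 − rank ∂_2 = (12 − 8) − 0 = 4, and there is no ∂_2, so H_1 ≅ Z^4.

As a check, the Euler characteristic is 9 − 12 = -3, which agrees with 1 − 4 = -3.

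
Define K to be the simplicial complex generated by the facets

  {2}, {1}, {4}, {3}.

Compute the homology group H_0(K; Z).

We work with the vertex ordering 1 < 2 < 3 < 4. The simplices of K, each written with vertices in increasing order, are:

  0-simplices (4): [1], [2], [3], [4]

Hence C_0 ≅ Z^4.

From H_k ≅ ker(∂_k) / im(∂_{k+1}) we obtain:

  H_0: rank C_0 − rank ∂_1 = 4 − 0 = 4, and there is no ∂_1, so H_0 ≅ Z^4.

(K is a triangulation of a set of 4 points.)

H_0 ≅ Z^4.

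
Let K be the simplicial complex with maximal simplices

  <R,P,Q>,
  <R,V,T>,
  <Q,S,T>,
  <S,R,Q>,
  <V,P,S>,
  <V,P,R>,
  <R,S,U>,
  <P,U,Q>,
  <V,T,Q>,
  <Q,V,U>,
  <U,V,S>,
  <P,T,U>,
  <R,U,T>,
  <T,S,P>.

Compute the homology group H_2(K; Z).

We work with the vertex ordering P < Q < R < S < T < U < V. The simplices of K, each written with vertices in increasing order, are:

  0-simplices (7): P, Q, R, S, T, U, V
  1-simplices (21): PQ, PR, PS, PT, PU, PV, QR, QS, QT, QU, QV, RS, RT, RU, RV, ST, SU, SV, TU, TV, UV
  2-simplices (14): PQR, PQU, PRV, PST, PSV, PTU, QRS, QST, QTV, QUV, RSU, RTU, RTV, SUV

so the chain groups are C_0 ≅ Z^7, C_1 ≅ Z^21, C_2 ≅ Z^14.

Boundary ∂_1: C_1 → C_0 is given by ∂[p,q] = [q] − [p]. For instance
  ∂PU = U − P.
This gives a 7×21 integer matrix of rank 6; reducing to Smith normal form yields diagonal entries (1,1,1,1,1,1).

Boundary ∂_2: C_2 → C_1 acts by ∂[p,q,r] = [q,r] − [p,r] + [p,q]. For instance
  ∂PSV = SV − PV + PS,
  ∂QTV = TV − QV + QT.
The resulting 21×14 matrix has rank 13, and its Smith normal form has invariant factors (1,1,1,1,1,1,1,1,1,1,1,1,1).

Reading off H_k = ker ∂_k / im ∂_{k+1}:

  H_2: rank ker ∂_2 − rank ∂_3 = (14 − 13) − 0 = 1, and there is no ∂_3, so H_2 ≅ Z.

H_2 = Z.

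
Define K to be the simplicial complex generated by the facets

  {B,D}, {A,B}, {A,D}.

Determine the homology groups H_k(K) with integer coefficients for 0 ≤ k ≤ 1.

Take the total order A < B < D on the vertex set. Then K (dimension 1) consists of the simplices:

  0-simplices (3): A, B, D
  1-simplices (3): AB, AD, BD

giving chain groups C_0 ≅ Z^3, C_1 ≅ Z^3.

The boundary map ∂_1: C_1 → C_0 is given by ∂[p,q] = [q] − [p].
This gives a 3×3 integer matrix of rank 2; reducing to Smith normal form yields diagonal entries (1,1).

Now H_k = ker ∂_k / im ∂_{k+1}, so:

  H_0: rank C_0 − rank ∂_1 = 3 − 2 = 1, and the invariant factors of ∂_1 are all 1, so H_0 ≅ Z.
  H_1: rank ker ∂_1 − rank ∂_2 = (3 − 2) − 0 = 1, and there is no ∂_2, so H_1 ≅ Z.

As a check, the Euler characteristic is 3 − 3 = 0, which agrees with 1 − 1 = 0.

H_0 = Z,  H_1 = Z.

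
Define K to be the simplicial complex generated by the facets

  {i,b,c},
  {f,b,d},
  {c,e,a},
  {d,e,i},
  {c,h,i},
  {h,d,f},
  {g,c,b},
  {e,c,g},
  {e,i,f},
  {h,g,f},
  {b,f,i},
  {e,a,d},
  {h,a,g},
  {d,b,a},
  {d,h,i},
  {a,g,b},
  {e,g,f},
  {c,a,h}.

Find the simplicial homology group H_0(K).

H_0 = Z.

Order the vertices as a < b < c < d < e < f < g < h < i. Listing each simplex with vertices in this order, K has dimension 2 with simplices:

  0-simplices (9): a, b, c, d, e, f, g, h, i
  1-simplices (27): ab, ac, ad, ae, ag, ah, bc, bd, bf, bg, bi, ce, cg, ch, ci, de, df, dh, di, ef, eg, ei, fg, fh, fi, gh, hi
  2-simplices (18): abd, abg, ace, ach, ade, agh, bcg, bci, bdf, bfi, ceg, chi, dei, dfh, dhi, efg, efi, fgh

Hence C_0 ≅ Z^9, C_1 ≅ Z^27, C_2 ≅ Z^18.

The boundary map ∂_1: C_1 → C_0 is given by ∂[p,q] = [q] − [p].
The 9×27 boundary matrix has rank 8 and Smith normal form diag(1,1,1,1,1,1,1,1).

The boundary map ∂_2: C_2 → C_1 sends each 2-simplex [p,q,r] to [q,r] − [p,r] + [p,q]. For instance
  ∂efi = fi − ei + ef,
  ∂bdf = df − bf + bd.
The resulting 27×18 matrix has rank 18, and its Smith normal form has invariant factors (1,1,1,1,1,1,1,1,1,1,1,1,1,1,1,1,1,2).

Reading off H_k = ker ∂_k / im ∂_{k+1}:

  H_0: rank C_0 − rank ∂_1 = 9 − 8 = 1, and the invariant factors of ∂_1 are all 1, so H_0 ≅ Z.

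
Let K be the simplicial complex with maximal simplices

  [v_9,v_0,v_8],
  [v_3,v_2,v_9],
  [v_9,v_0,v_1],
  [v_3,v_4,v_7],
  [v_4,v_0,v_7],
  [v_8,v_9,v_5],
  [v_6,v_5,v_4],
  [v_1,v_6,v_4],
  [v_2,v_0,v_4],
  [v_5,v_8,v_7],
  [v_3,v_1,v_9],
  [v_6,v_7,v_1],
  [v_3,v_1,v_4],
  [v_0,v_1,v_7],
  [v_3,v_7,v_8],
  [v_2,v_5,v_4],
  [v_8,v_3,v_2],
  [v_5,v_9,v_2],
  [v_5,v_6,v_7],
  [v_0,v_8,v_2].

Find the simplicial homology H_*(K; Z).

K has 10 vertices, 30 edges, 20 triangles.
rank ∂_0 = 0, rank ∂_1 = 9 ⇒ b_0 = 10 − 0 − 9 = 1; all invariant factors of ∂_1 are 1 so no torsion. So H_0 = Z.
rank ∂_1 = 9, rank ∂_2 = 20 ⇒ b_1 = 30 − 9 − 20 = 1; ∂_2 has invariant factor(s) [2] giving torsion. So H_1 = Z × Z/2.
rank ∂_2 = 20, rank ∂_3 = 0 ⇒ b_2 = 20 − 20 − 0 = 0. So H_2 = 0.

H_0 ≅ Z,  H_1 ≅ Z × Z/2,  H_2 = 0.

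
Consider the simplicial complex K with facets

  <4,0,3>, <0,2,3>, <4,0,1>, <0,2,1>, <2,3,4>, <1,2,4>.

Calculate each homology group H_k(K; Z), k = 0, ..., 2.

K has 5 vertices, 9 edges, 6 triangles.
rank ∂_0 = 0, rank ∂_1 = 4 ⇒ b_0 = 5 − 0 − 4 = 1; all invariant factors of ∂_1 are 1 so no torsion. So H_0 ≅ Z.
rank ∂_1 = 4, rank ∂_2 = 5 ⇒ b_1 = 9 − 4 − 5 = 0; all invariant factors of ∂_2 are 1 so no torsion. So H_1 ≅ 0.
rank ∂_2 = 5, rank ∂_3 = 0 ⇒ b_2 = 6 − 5 − 0 = 1. So H_2 ≅ Z.

H_0 ≅ Z,  H_1 = 0,  H_2 ≅ Z.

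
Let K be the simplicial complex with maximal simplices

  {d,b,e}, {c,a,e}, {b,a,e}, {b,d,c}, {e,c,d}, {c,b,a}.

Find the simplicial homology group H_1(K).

Take the total order a < b < c < d < e on the vertex set. Then K (dimension 2) consists of the simplices:

  0-simplices (5): a, b, c, d, e
  1-simplices (9): ab, ac, ae, bc, bd, be, cd, ce, de
  2-simplices (6): abc, abe, ace, bcd, bde, cde

giving chain groups C_0 ≅ Z^5, C_1 ≅ Z^9, C_2 ≅ Z^6.

∂_1: C_1 → C_0 is given by ∂[p,q] = [q] − [p].
As a 5×9 matrix over Z this has rank 4, with invariant factors (1,1,1,1).

Boundary ∂_2: C_2 → C_1 maps a triangle to the signed sum of its edges. For instance
  ∂abe = be − ae + ab,
  ∂bde = de − be + bd.
The 9×6 boundary matrix has rank 5 and Smith normal form diag(1,1,1,1,1).

From H_k ≅ ker(∂_k) / im(∂_{k+1}) we obtain:

  H_1: rank ker ∂_1 − rank ∂_2 = (9 − 4) − 5 = 0, and the invariant factors of ∂_2 are all 1, so H_1 = 0.

H_1 ≅ 0.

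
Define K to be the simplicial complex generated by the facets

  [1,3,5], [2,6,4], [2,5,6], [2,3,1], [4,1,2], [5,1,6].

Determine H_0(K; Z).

H_0 = Z.

Fix the vertex order 1 < 2 < 3 < 4 < 5 < 6 and write every simplex with vertices in increasing order. Then dim K = 2 and the simplices of K are:

  0-simplices (6): [1], [2], [3], [4], [5], [6]
  1-simplices (12): [1,2], [1,3], [1,4], [1,5], [1,6], [2,3], [2,4], [2,5], [2,6], [3,5], [4,6], [5,6]
  2-simplices (6): [1,2,3], [1,2,4], [1,3,5], [1,5,6], [2,4,6], [2,5,6]

Hence C_0 ≅ Z^6, C_1 ≅ Z^12, C_2 ≅ Z^6.

The boundary map ∂_1: C_1 → C_0 maps an edge to its endpoints' difference, ∂[p,q] = q − p.
The 6×12 boundary matrix has rank 5 and Smith normal form diag(1,1,1,1,1).

∂_2: C_2 → C_1 maps a triangle to the signed sum of its edges. For instance
  ∂[2,4,6] = [4,6] − [2,6] + [2,4],
  ∂[1,2,3] = [2,3] − [1,3] + [1,2].
This gives a 12×6 integer matrix of rank 6; reducing to Smith normal form yields diagonal entries (1,1,1,1,1,1).

Computing H_k = (kernel of ∂_k) / (image of ∂_{k+1}):

  H_0: rank C_0 − rank ∂_1 = 6 − 5 = 1, and the invariant factors of ∂_1 are all 1, so H_0 ≅ Z.

(K is a triangulation of the cylinder S^1 x I.)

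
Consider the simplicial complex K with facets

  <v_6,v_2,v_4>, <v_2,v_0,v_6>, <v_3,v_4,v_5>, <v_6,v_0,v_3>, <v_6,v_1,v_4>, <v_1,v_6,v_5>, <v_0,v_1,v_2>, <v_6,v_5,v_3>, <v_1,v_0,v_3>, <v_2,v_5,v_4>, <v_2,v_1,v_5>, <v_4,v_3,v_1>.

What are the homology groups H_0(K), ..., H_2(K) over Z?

H_0 = Z,  H_1 = Z/2Z,  H_2 = 0.

We work with the vertex ordering v_0 < v_1 < v_2 < v_3 < v_4 < v_5 < v_6. The simplices of K, each written with vertices in increasing order, are:

  0-simplices (7): [v_0], [v_1], [v_2], [v_3], [v_4], [v_5], [v_6]
  1-simplices (18): (18 of them)
  2-simplices (12): (12 of them)

so the chain groups are C_0 ≅ Z^7, C_1 ≅ Z^18, C_2 ≅ Z^12.

Boundary ∂_1: C_1 → C_0 maps an edge to its endpoints' difference, ∂[p,q] = q − p.
This gives a 7×18 integer matrix of rank 6; reducing to Smith normal form yields diagonal entries (1,1,1,1,1,1).

∂_2: C_2 → C_1 sends each 2-simplex [p,q,r] to [q,r] − [p,r] + [p,q]. For instance
  ∂[v_0,v_2,v_6] = [v_2,v_6] − [v_0,v_6] + [v_0,v_2],
  ∂[v_1,v_4,v_6] = [v_4,v_6] − [v_1,v_6] + [v_1,v_4].
As a 18×12 matrix over Z this has rank 12, with invariant factors (1,1,1,1,1,1,1,1,1,1,1,2).

Reading off H_k = ker ∂_k / im ∂_{k+1}:

  H_0: rank C_0 − rank ∂_1 = 7 − 6 = 1, and the invariant factors of ∂_1 are all 1, so H_0 ≅ Z.
  H_1: rank ker ∂_1 − rank ∂_2 = (18 − 6) − 12 = 0, and ∂_2 has invariant factor 2 > 1, so H_1 ≅ Z/2Z.
  H_2: rank ker ∂_2 − rank ∂_3 = (12 − 12) − 0 = 0, and there is no ∂_3, so H_2 ≅ 0.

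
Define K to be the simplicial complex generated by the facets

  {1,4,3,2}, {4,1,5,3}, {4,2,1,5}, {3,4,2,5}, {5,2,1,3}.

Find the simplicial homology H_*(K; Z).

Take the total order 1 < 2 < 3 < 4 < 5 on the vertex set. Then K (dimension 3) consists of the simplices:

  0-simplices (5): [1], [2], [3], [4], [5]
  1-simplices (10): [1,2], [1,3], [1,4], [1,5], [2,3], [2,4], [2,5], [3,4], [3,5], [4,5]
  2-simplices (10): [1,2,3], [1,2,4], [1,2,5], [1,3,4], [1,3,5], [1,4,5], [2,3,4], [2,3,5], [2,4,5], [3,4,5]
  3-simplices (5): [1,2,3,4], [1,2,3,5], [1,2,4,5], [1,3,4,5], [2,3,4,5]

giving chain groups C_0 ≅ Z^5, C_1 ≅ Z^10, C_2 ≅ Z^10, C_3 ≅ Z^5.

The boundary map ∂_1: C_1 → C_0 maps an edge to its endpoints' difference, ∂[p,q] = q − p. For instance
  ∂[3,5] = [5] − [3].
The resulting 5×10 matrix has rank 4, and its Smith normal form has invariant factors (1,1,1,1).

∂_2: C_2 → C_1 maps a triangle to the signed sum of its edges. For instance
  ∂[3,4,5] = [4,5] − [3,5] + [3,4],
  ∂[1,2,4] = [2,4] − [1,4] + [1,2].
The resulting 10×10 matrix has rank 6, and its Smith normal form has invariant factors (1,1,1,1,1,1).

The boundary map ∂_3: C_3 → C_2 sends each 3-simplex σ to the alternating sum Σ_i (−1)^i (σ with its i-th vertex removed). For instance
  ∂[2,3,4,5] = [3,4,5] − [2,4,5] + [2,3,5] − [2,3,4],
  ∂[1,2,3,4] = [2,3,4] − [1,3,4] + [1,2,4] − [1,2,3].
As a 10×5 matrix over Z this has rank 4, with invariant factors (1,1,1,1).

From H_k ≅ ker(∂_k) / im(∂_{k+1}) we obtain:

  H_0: rank C_0 − rank ∂_1 = 5 − 4 = 1, and the invariant factors of ∂_1 are all 1, so H_0 = Z.
  H_1: rank ker ∂_1 − rank ∂_2 = (10 − 4) − 6 = 0, and the invariant factors of ∂_2 are all 1, so H_1 = 0.
  H_2: rank ker ∂_2 − rank ∂_3 = (10 − 6) − 4 = 0, and the invariant factors of ∂_3 are all 1, so H_2 = 0.
  H_3: rank ker ∂_3 − rank ∂_4 = (5 − 4) − 0 = 1, and there is no ∂_4, so H_3 = Z.

(K is a triangulation of the 3-sphere S^3.)

H_0 = Z,  H_1 = 0,  H_2 = 0,  H_3 = Z.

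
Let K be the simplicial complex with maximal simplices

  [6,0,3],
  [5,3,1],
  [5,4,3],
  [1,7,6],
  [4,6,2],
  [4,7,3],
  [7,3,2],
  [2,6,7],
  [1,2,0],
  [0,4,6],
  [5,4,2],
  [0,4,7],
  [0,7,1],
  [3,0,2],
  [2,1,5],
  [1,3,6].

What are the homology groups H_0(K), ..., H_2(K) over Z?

H_0 ≅ Z,  H_1 ≅ Z^2,  H_2 ≅ Z.

Order the vertices as 0 < 1 < 2 < 3 < 4 < 5 < 6 < 7. Listing each simplex with vertices in this order, K has dimension 2 with simplices:

  0-simplices (8): [0], [1], [2], [3], [4], [5], [6], [7]
  1-simplices (24): (24 of them)
  2-simplices (16): [0,1,2], [0,1,7], [0,2,3], [0,3,6], [0,4,6], [0,4,7], [1,2,5], [1,3,5], [1,3,6], [1,6,7], [2,3,7], [2,4,5], [2,4,6], [2,6,7], [3,4,5], [3,4,7]

giving chain groups C_0 ≅ Z^8, C_1 ≅ Z^24, C_2 ≅ Z^16.

The boundary map ∂_1: C_1 → C_0 sends each edge [p,q] (with p < q) to q − p. For instance
  ∂[0,7] = [7] − [0].
The 8×24 boundary matrix has rank 7 and Smith normal form diag(1,1,1,1,1,1,1).

The boundary map ∂_2: C_2 → C_1 sends each 2-simplex [p,q,r] to [q,r] − [p,r] + [p,q]. For instance
  ∂[2,3,7] = [3,7] − [2,7] + [2,3],
  ∂[2,4,5] = [4,5] − [2,5] + [2,4].
The 24×16 boundary matrix has rank 15 and Smith normal form diag(1,1,1,1,1,1,1,1,1,1,1,1,1,1,1).

Now H_k = ker ∂_k / im ∂_{k+1}, so:

  H_0: rank C_0 − rank ∂_1 = 8 − 7 = 1, and the invariant factors of ∂_1 are all 1, so H_0 = Z.
  H_1: rank ker ∂_1 − rank ∂_2 = (24 − 7) − 15 = 2, and the invariant factors of ∂_2 are all 1, so H_1 = Z^2.
  H_2: rank ker ∂_2 − rank ∂_3 = (16 − 15) − 0 = 1, and there is no ∂_3, so H_2 = Z.

As a check, the Euler characteristic is 8 − 24 + 16 = 0, which agrees with 1 − 2 + 1 = 0.
(K is a triangulation of the torus T^2.)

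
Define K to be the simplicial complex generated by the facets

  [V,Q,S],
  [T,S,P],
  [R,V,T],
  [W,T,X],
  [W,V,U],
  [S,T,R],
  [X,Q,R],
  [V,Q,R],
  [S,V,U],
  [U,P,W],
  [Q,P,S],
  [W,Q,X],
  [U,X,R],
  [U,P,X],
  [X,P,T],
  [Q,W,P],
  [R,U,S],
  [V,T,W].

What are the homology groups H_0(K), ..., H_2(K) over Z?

H_0 ≅ Z,  H_1 ≅ Z ⊕ Z/2Z,  H_2 = 0.

Take the total order P < Q < R < S < T < U < V < W < X on the vertex set. Then K (dimension 2) consists of the simplices:

  0-simplices (9): P, Q, R, S, T, U, V, W, X
  1-simplices (27): PQ, PS, PT, PU, PW, PX, QR, QS, QV, QW, QX, RS, RT, RU, RV, RX, ST, SU, SV, TV, TW, TX, UV, UW, UX, VW, WX
  2-simplices (18): PQS, PQW, PST, PTX, PUW, PUX, QRV, QRX, QSV, QWX, RST, RSU, RTV, RUX, SUV, TVW, TWX, UVW

so the chain groups are C_0 ≅ Z^9, C_1 ≅ Z^27, C_2 ≅ Z^18.

Boundary ∂_1: C_1 → C_0 is given by ∂[p,q] = [q] − [p].
As a 9×27 matrix over Z this has rank 8, with invariant factors (1,1,1,1,1,1,1,1).

Boundary ∂_2: C_2 → C_1 sends each 2-simplex [p,q,r] to [q,r] − [p,r] + [p,q]. For instance
  ∂SUV = UV − SV + SU,
  ∂PST = ST − PT + PS.
As a 27×18 matrix over Z this has rank 18, with invariant factors (1,1,1,1,1,1,1,1,1,1,1,1,1,1,1,1,1,2).

Now H_k = ker ∂_k / im ∂_{k+1}, so:

  H_0: rank C_0 − rank ∂_1 = 9 − 8 = 1, and the invariant factors of ∂_1 are all 1, so H_0 = Z.
  H_1: rank ker ∂_1 − rank ∂_2 = (27 − 8) − 18 = 1, and ∂_2 has invariant factor 2 > 1, so H_1 = Z ⊕ Z/2Z.
  H_2: rank ker ∂_2 − rank ∂_3 = (18 − 18) − 0 = 0, and there is no ∂_3, so H_2 = 0.

(K is a triangulation of the Klein bottle.)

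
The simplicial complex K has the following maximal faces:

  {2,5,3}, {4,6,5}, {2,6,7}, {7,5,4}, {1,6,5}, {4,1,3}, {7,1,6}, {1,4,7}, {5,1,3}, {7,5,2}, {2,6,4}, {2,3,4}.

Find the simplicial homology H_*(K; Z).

K has 7 vertices, 18 edges, 12 triangles.
rank ∂_0 = 0, rank ∂_1 = 6 ⇒ b_0 = 7 − 0 − 6 = 1; all invariant factors of ∂_1 are 1 so no torsion. So H_0 ≅ Z.
rank ∂_1 = 6, rank ∂_2 = 12 ⇒ b_1 = 18 − 6 − 12 = 0; ∂_2 has invariant factor(s) [2] giving torsion. So H_1 ≅ Z/2Z.
rank ∂_2 = 12, rank ∂_3 = 0 ⇒ b_2 = 12 − 12 − 0 = 0. So H_2 ≅ 0.

H_0 ≅ Z,  H_1 ≅ Z/2Z,  H_2 = 0.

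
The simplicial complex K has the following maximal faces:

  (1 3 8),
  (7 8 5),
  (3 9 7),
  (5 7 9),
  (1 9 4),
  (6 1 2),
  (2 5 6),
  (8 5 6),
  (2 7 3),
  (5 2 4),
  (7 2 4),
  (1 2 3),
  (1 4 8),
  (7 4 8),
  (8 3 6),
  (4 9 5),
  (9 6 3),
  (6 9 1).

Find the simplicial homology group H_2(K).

H_2 ≅ 0.

Take the total order 1 < 2 < 3 < 4 < 5 < 6 < 7 < 8 < 9 on the vertex set. Then K (dimension 2) consists of the simplices:

  0-simplices (9): [1], [2], [3], [4], [5], [6], [7], [8], [9]
  1-simplices (27): (27 of them)
  2-simplices (18): [1,2,3], [1,2,6], [1,3,8], [1,4,8], [1,4,9], [1,6,9], [2,3,7], [2,4,5], [2,4,7], [2,5,6], [3,6,8], [3,6,9], [3,7,9], [4,5,9], [4,7,8], [5,6,8], [5,7,8], [5,7,9]

Hence C_0 ≅ Z^9, C_1 ≅ Z^27, C_2 ≅ Z^18.

∂_1: C_1 → C_0 is given by ∂[p,q] = [q] − [p]. For instance
  ∂[5,9] = [9] − [5].
As a 9×27 matrix over Z this has rank 8, with invariant factors (1,1,1,1,1,1,1,1).

Boundary ∂_2: C_2 → C_1 acts by ∂[p,q,r] = [q,r] − [p,r] + [p,q]. For instance
  ∂[4,7,8] = [7,8] − [4,8] + [4,7],
  ∂[5,6,8] = [6,8] − [5,8] + [5,6].
The resulting 27×18 matrix has rank 18, and its Smith normal form has invariant factors (1,1,1,1,1,1,1,1,1,1,1,1,1,1,1,1,1,2).

Reading off H_k = ker ∂_k / im ∂_{k+1}:

  H_2: rank ker ∂_2 − rank ∂_3 = (18 − 18) − 0 = 0, and there is no ∂_3, so H_2 = 0.

(K is a triangulation of the Klein bottle.)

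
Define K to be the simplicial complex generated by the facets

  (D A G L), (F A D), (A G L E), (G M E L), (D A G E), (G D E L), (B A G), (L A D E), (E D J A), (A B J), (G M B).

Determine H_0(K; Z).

H_0 ≅ Z.

Order the vertices as A < B < D < E < F < G < J < L < M. Listing each simplex with vertices in this order, K has dimension 3 with simplices:

  0-simplices (9): A, B, D, E, F, G, J, L, M
  1-simplices (22): AB, AD, AE, AF, AG, AJ, AL, BG, BJ, BM, DE, DF, DG, DJ, DL, EG, EJ, EL, EM, GL, GM, LM
  2-simplices (20): ABG, ABJ, ADE, ADF, ADG, ADJ, ADL, AEG, AEJ, AEL, AGL, BGM, DEG, DEJ, DEL, DGL, EGL, EGM, ELM, GLM
  3-simplices (7): ADEG, ADEJ, ADEL, ADGL, AEGL, DEGL, EGLM

giving chain groups C_0 ≅ Z^9, C_1 ≅ Z^22, C_2 ≅ Z^20, C_3 ≅ Z^7.

∂_1: C_1 → C_0 sends each edge [p,q] (with p < q) to q − p.
The resulting 9×22 matrix has rank 8, and its Smith normal form has invariant factors (1,1,1,1,1,1,1,1).

Boundary ∂_2: C_2 → C_1 acts by ∂[p,q,r] = [q,r] − [p,r] + [p,q]. For instance
  ∂ABG = BG − AG + AB,
  ∂ABJ = BJ − AJ + AB.
The 22×20 boundary matrix has rank 14 and Smith normal form diag(1,1,1,1,1,1,1,1,1,1,1,1,1,1).

The boundary map ∂_3: C_3 → C_2 sends each 3-simplex σ to the alternating sum Σ_i (−1)^i (σ with its i-th vertex removed). For instance
  ∂ADEL = DEL − AEL + ADL − ADE,
  ∂DEGL = EGL − DGL + DEL − DEG.
The 20×7 boundary matrix has rank 6 and Smith normal form diag(1,1,1,1,1,1).

Reading off H_k = ker ∂_k / im ∂_{k+1}:

  H_0: rank C_0 − rank ∂_1 = 9 − 8 = 1, and the invariant factors of ∂_1 are all 1, so H_0 ≅ Z.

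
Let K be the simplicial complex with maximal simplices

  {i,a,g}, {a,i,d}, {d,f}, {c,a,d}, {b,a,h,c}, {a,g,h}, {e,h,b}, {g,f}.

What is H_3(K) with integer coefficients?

Fix the vertex order a < b < c < d < e < f < g < h < i and write every simplex with vertices in increasing order. Then dim K = 3 and the simplices of K are:

  0-simplices (9): a, b, c, d, e, f, g, h, i
  1-simplices (17): ab, ac, ad, ag, ah, ai, bc, be, bh, cd, ch, df, di, eh, fg, gh, gi
  2-simplices (9): abc, abh, acd, ach, adi, agh, agi, bch, beh
  3-simplices (1): abch

giving chain groups C_0 ≅ Z^9, C_1 ≅ Z^17, C_2 ≅ Z^9, C_3 ≅ Z^1.

∂_1: C_1 → C_0 is given by ∂[p,q] = [q] − [p]. For instance
  ∂ah = h − a.
As a 9×17 matrix over Z this has rank 8, with invariant factors (1,1,1,1,1,1,1,1).

The boundary map ∂_2: C_2 → C_1 maps a triangle to the signed sum of its edges. For instance
  ∂bch = ch − bh + bc,
  ∂acd = cd − ad + ac.
The 17×9 boundary matrix has rank 8 and Smith normal form diag(1,1,1,1,1,1,1,1).

∂_3: C_3 → C_2 sends each 3-simplex σ to the alternating sum Σ_i (−1)^i (σ with its i-th vertex removed). For instance
  ∂abch = bch − ach + abh − abc.
The resulting 9×1 matrix has rank 1, and its Smith normal form has invariant factors (1).

Computing H_k = (kernel of ∂_k) / (image of ∂_{k+1}):

  H_3: rank ker ∂_3 − rank ∂_4 = (1 − 1) − 0 = 0, and there is no ∂_4, so H_3 ≅ 0.

H_3 = 0.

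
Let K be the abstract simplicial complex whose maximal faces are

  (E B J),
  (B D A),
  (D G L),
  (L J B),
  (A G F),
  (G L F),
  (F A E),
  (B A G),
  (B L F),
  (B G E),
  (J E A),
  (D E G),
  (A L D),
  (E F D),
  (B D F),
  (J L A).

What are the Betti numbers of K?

b_0 = 1, b_1 = 2, b_2 = 1.

K has 8 vertices, 24 edges, 16 triangles.
rank ∂_0 = 0, rank ∂_1 = 7 ⇒ b_0 = 8 − 0 − 7 = 1; all invariant factors of ∂_1 are 1 so no torsion. So H_0 = Z.
rank ∂_1 = 7, rank ∂_2 = 15 ⇒ b_1 = 24 − 7 − 15 = 2; all invariant factors of ∂_2 are 1 so no torsion. So H_1 = Z^2.
rank ∂_2 = 15, rank ∂_3 = 0 ⇒ b_2 = 16 − 15 − 0 = 1. So H_2 = Z.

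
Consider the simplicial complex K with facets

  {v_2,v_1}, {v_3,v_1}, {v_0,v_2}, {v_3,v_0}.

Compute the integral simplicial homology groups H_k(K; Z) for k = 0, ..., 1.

Fix the vertex order v_0 < v_1 < v_2 < v_3 and write every simplex with vertices in increasing order. Then dim K = 1 and the simplices of K are:

  0-simplices (4): [v_0], [v_1], [v_2], [v_3]
  1-simplices (4): [v_0,v_2], [v_0,v_3], [v_1,v_2], [v_1,v_3]

so the chain groups are C_0 ≅ Z^4, C_1 ≅ Z^4.

The boundary map ∂_1: C_1 → C_0 maps an edge to its endpoints' difference, ∂[p,q] = q − p.
The resulting 4×4 matrix has rank 3, and its Smith normal form has invariant factors (1,1,1).

From H_k ≅ ker(∂_k) / im(∂_{k+1}) we obtain:

  H_0: rank C_0 − rank ∂_1 = 4 − 3 = 1, and the invariant factors of ∂_1 are all 1, so H_0 = Z.
  H_1: rank ker ∂_1 − rank ∂_2 = (4 − 3) − 0 = 1, and there is no ∂_2, so H_1 = Z.

As a check, the Euler characteristic is 4 − 4 = 0, which agrees with 1 − 1 = 0.

H_0 = Z,  H_1 = Z.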